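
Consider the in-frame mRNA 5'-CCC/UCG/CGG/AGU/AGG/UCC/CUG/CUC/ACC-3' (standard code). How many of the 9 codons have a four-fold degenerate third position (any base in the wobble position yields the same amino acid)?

7

Codon 1 CCC (Pro): third position 4-fold.
Codon 2 UCG (Ser): third position 4-fold.
Codon 3 CGG (Arg): third position 4-fold.
Codon 4 AGU (Ser): third position 2-fold.
Codon 5 AGG (Arg): third position 2-fold.
Codon 6 UCC (Ser): third position 4-fold.
Codon 7 CUG (Leu): third position 4-fold.
Codon 8 CUC (Leu): third position 4-fold.
Codon 9 ACC (Thr): third position 4-fold.
Four-fold degenerate third positions: 7.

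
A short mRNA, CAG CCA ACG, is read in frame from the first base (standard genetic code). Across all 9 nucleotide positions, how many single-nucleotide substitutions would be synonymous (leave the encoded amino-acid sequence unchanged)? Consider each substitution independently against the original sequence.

Codon 1 (CAG, Gln): 1 synonymous substitution.
Codon 2 (CCA, Pro): 3 synonymous substitutions.
Codon 3 (ACG, Thr): 3 synonymous substitutions.
Total: 1 + 3 + 3 = 7.

7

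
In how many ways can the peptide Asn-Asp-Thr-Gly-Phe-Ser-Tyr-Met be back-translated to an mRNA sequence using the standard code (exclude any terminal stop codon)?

Asn: 2 codons.
Asp: 2 codons.
Thr: 4 codons.
Gly: 4 codons.
Phe: 2 codons.
Ser: 6 codons.
Tyr: 2 codons.
Met: 1 codon.
2 × 2 × 4 × 4 × 2 × 6 × 2 × 1 = 1536.

1536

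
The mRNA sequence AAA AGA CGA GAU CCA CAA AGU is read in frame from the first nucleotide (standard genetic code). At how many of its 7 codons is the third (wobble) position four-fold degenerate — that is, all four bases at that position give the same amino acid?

Codon 1 AAA (Lys): third position 2-fold.
Codon 2 AGA (Arg): third position 2-fold.
Codon 3 CGA (Arg): third position 4-fold.
Codon 4 GAU (Asp): third position 2-fold.
Codon 5 CCA (Pro): third position 4-fold.
Codon 6 CAA (Gln): third position 2-fold.
Codon 7 AGU (Ser): third position 2-fold.
Four-fold degenerate third positions: 2.

2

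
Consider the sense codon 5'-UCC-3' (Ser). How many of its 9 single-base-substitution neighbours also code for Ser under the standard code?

3

Position 1: none → 0 synonymous.
Position 2: none → 0 synonymous.
Position 3: UCU, UCA, UCG → 3 synonymous.
Total: 0 + 0 + 3 = 3.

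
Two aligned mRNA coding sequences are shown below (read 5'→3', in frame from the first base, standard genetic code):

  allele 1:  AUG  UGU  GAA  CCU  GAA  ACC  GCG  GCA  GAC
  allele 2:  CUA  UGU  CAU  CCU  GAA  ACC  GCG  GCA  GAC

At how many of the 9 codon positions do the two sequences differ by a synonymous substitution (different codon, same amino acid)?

0

Codon 1: AUG Met / CUA Leu — nonsynonymous.
Codon 2: UGU Cys / UGU Cys — identical.
Codon 3: GAA Glu / CAU His — nonsynonymous.
Codon 4: CCU Pro / CCU Pro — identical.
Codon 5: GAA Glu / GAA Glu — identical.
Codon 6: ACC Thr / ACC Thr — identical.
Codon 7: GCG Ala / GCG Ala — identical.
Codon 8: GCA Ala / GCA Ala — identical.
Codon 9: GAC Asp / GAC Asp — identical.
Synonymous differences: 0.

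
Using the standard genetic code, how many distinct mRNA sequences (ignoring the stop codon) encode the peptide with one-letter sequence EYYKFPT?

512

Glu: 2 codons.
Tyr: 2 codons.
Tyr: 2 codons.
Lys: 2 codons.
Phe: 2 codons.
Pro: 4 codons.
Thr: 4 codons.
2 × 2 × 2 × 2 × 2 × 4 × 4 = 512.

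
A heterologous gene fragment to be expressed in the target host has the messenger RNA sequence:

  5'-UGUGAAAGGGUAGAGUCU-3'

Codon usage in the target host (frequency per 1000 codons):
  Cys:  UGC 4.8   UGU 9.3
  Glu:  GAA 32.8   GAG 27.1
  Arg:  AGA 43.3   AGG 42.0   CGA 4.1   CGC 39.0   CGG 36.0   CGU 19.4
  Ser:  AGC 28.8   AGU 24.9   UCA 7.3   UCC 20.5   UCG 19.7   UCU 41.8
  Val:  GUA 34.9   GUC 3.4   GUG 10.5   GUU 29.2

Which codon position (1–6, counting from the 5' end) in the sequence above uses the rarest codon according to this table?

1

Codon 1 UGU (Cys): 9.3 per 1000.
Codon 2 GAA (Glu): 32.8 per 1000.
Codon 3 AGG (Arg): 42.0 per 1000.
Codon 4 GUA (Val): 34.9 per 1000.
Codon 5 GAG (Glu): 27.1 per 1000.
Codon 6 UCU (Ser): 41.8 per 1000.
Lowest frequency is 9.3 at codon 1.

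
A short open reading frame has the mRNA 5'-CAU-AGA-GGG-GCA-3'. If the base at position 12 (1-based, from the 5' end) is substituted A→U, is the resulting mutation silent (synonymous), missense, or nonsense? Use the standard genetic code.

silent

Position 12 falls in codon 4: GCA → Ala.
After the substitution the codon is GCU → Ala.
Both encode Ala, so the change is synonymous.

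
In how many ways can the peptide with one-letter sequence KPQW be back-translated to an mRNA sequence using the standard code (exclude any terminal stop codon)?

16

Lys: 2 codons.
Pro: 4 codons.
Gln: 2 codons.
Trp: 1 codon.
2 × 4 × 2 × 1 = 16.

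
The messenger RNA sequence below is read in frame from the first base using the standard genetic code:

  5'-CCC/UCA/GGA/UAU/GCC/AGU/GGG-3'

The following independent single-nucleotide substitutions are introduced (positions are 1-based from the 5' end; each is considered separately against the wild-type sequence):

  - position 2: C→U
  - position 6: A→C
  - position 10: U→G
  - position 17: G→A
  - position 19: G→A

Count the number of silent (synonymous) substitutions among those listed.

Codon 1: CCC (Pro) → CUC (Leu) — missense.
Codon 2: UCA (Ser) → UCC (Ser) — synonymous.
Codon 4: UAU (Tyr) → GAU (Asp) — missense.
Codon 6: AGU (Ser) → AAU (Asn) — missense.
Codon 7: GGG (Gly) → AGG (Arg) — missense.
Synonymous: 1 of 5.

1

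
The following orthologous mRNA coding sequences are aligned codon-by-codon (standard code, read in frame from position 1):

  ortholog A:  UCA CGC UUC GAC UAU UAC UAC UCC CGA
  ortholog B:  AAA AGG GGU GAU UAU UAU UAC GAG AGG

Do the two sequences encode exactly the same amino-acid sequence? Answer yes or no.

no

Codon 1: UCA Ser / AAA Lys — nonsynonymous.
Codon 2: CGC Arg / AGG Arg — synonymous.
Codon 3: UUC Phe / GGU Gly — nonsynonymous.
Codon 4: GAC Asp / GAU Asp — synonymous.
Codon 5: UAU Tyr / UAU Tyr — identical.
Codon 6: UAC Tyr / UAU Tyr — synonymous.
Codon 7: UAC Tyr / UAC Tyr — identical.
Codon 8: UCC Ser / GAG Glu — nonsynonymous.
Codon 9: CGA Arg / AGG Arg — synonymous.
Nonsynonymous differences: 3 → different protein.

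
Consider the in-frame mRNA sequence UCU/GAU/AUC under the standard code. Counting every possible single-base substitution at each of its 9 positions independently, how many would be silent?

Codon 1 (UCU, Ser): 3 synonymous substitutions.
Codon 2 (GAU, Asp): 1 synonymous substitution.
Codon 3 (AUC, Ile): 2 synonymous substitutions.
Total: 3 + 1 + 2 = 6.

6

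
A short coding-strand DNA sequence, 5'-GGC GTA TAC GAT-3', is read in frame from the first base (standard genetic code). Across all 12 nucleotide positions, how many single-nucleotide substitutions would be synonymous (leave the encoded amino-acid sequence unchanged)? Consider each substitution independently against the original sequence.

8

Codon 1 (GGC, Gly): 3 synonymous substitutions.
Codon 2 (GTA, Val): 3 synonymous substitutions.
Codon 3 (TAC, Tyr): 1 synonymous substitution.
Codon 4 (GAT, Asp): 1 synonymous substitution.
Total: 3 + 3 + 1 + 1 = 8.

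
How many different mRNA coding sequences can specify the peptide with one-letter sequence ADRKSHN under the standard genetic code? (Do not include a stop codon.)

2304

Ala: 4 codons.
Asp: 2 codons.
Arg: 6 codons.
Lys: 2 codons.
Ser: 6 codons.
His: 2 codons.
Asn: 2 codons.
4 × 2 × 6 × 2 × 6 × 2 × 2 = 2304.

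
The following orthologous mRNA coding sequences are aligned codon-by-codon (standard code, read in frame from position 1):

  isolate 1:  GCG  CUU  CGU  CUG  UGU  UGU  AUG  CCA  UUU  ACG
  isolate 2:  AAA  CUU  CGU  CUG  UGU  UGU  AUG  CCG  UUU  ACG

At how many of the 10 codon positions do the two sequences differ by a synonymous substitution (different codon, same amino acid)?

1

Codon 1: GCG Ala / AAA Lys — nonsynonymous.
Codon 2: CUU Leu / CUU Leu — identical.
Codon 3: CGU Arg / CGU Arg — identical.
Codon 4: CUG Leu / CUG Leu — identical.
Codon 5: UGU Cys / UGU Cys — identical.
Codon 6: UGU Cys / UGU Cys — identical.
Codon 7: AUG Met / AUG Met — identical.
Codon 8: CCA Pro / CCG Pro — synonymous.
Codon 9: UUU Phe / UUU Phe — identical.
Codon 10: ACG Thr / ACG Thr — identical.
Synonymous differences: 1.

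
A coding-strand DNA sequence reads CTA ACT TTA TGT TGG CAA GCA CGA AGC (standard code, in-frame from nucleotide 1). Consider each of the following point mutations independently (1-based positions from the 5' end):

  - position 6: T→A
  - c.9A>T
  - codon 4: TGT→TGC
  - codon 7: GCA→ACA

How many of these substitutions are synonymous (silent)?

2

Codon 2: ACT (Thr) → ACA (Thr) — synonymous.
Codon 3: TTA (Leu) → TTT (Phe) — missense.
Codon 4: TGT (Cys) → TGC (Cys) — synonymous.
Codon 7: GCA (Ala) → ACA (Thr) — missense.
Synonymous: 2 of 4.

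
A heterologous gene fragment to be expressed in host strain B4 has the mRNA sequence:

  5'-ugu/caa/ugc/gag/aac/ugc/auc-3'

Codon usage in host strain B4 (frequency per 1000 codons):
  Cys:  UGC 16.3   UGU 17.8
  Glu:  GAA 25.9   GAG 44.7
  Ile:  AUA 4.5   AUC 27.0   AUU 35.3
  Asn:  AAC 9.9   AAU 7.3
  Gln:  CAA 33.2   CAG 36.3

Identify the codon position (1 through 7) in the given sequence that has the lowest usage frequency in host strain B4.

5

Codon 1 UGU (Cys): 17.8 per 1000.
Codon 2 CAA (Gln): 33.2 per 1000.
Codon 3 UGC (Cys): 16.3 per 1000.
Codon 4 GAG (Glu): 44.7 per 1000.
Codon 5 AAC (Asn): 9.9 per 1000.
Codon 6 UGC (Cys): 16.3 per 1000.
Codon 7 AUC (Ile): 27.0 per 1000.
Lowest frequency is 9.9 at codon 5.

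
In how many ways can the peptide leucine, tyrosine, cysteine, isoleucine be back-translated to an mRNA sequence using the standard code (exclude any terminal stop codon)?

Leu: 6 codons.
Tyr: 2 codons.
Cys: 2 codons.
Ile: 3 codons.
6 × 2 × 2 × 3 = 72.

72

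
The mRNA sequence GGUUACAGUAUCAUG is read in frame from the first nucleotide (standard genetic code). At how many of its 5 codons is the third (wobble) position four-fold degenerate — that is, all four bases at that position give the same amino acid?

1

Codon 1 GGU (Gly): third position 4-fold.
Codon 2 UAC (Tyr): third position 2-fold.
Codon 3 AGU (Ser): third position 2-fold.
Codon 4 AUC (Ile): third position 3-fold.
Codon 5 AUG (Met): third position 1-fold.
Four-fold degenerate third positions: 1.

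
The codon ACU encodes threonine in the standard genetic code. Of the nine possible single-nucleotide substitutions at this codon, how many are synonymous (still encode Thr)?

3

Position 1: none → 0 synonymous.
Position 2: none → 0 synonymous.
Position 3: ACC, ACA, ACG → 3 synonymous.
Total: 0 + 0 + 3 = 3.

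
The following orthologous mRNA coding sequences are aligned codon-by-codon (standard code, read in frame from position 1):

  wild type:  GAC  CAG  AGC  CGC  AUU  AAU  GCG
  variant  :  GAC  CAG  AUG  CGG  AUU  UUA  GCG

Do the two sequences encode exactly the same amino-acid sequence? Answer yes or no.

no

Codon 1: GAC Asp / GAC Asp — identical.
Codon 2: CAG Gln / CAG Gln — identical.
Codon 3: AGC Ser / AUG Met — nonsynonymous.
Codon 4: CGC Arg / CGG Arg — synonymous.
Codon 5: AUU Ile / AUU Ile — identical.
Codon 6: AAU Asn / UUA Leu — nonsynonymous.
Codon 7: GCG Ala / GCG Ala — identical.
Nonsynonymous differences: 2 → different protein.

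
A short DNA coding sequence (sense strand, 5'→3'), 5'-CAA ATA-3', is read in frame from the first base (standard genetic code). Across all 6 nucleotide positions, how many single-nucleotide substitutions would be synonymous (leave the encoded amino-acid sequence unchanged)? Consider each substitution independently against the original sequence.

3

Codon 1 (CAA, Gln): 1 synonymous substitution.
Codon 2 (ATA, Ile): 2 synonymous substitutions.
Total: 1 + 2 = 3.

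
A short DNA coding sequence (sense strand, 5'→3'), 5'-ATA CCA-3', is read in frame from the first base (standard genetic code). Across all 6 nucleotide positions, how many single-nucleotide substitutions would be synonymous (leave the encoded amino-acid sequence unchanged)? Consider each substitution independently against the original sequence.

5

Codon 1 (ATA, Ile): 2 synonymous substitutions.
Codon 2 (CCA, Pro): 3 synonymous substitutions.
Total: 2 + 3 = 5.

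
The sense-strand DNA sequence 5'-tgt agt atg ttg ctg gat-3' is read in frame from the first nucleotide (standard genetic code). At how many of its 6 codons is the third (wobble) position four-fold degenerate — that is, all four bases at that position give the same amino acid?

Codon 1 TGT (Cys): third position 2-fold.
Codon 2 AGT (Ser): third position 2-fold.
Codon 3 ATG (Met): third position 1-fold.
Codon 4 TTG (Leu): third position 2-fold.
Codon 5 CTG (Leu): third position 4-fold.
Codon 6 GAT (Asp): third position 2-fold.
Four-fold degenerate third positions: 1.

1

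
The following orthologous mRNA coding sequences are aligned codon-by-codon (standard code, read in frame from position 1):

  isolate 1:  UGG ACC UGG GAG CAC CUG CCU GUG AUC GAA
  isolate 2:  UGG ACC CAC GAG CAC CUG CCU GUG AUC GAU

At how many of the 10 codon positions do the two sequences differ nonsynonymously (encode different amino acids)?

2

Codon 1: UGG Trp / UGG Trp — identical.
Codon 2: ACC Thr / ACC Thr — identical.
Codon 3: UGG Trp / CAC His — nonsynonymous.
Codon 4: GAG Glu / GAG Glu — identical.
Codon 5: CAC His / CAC His — identical.
Codon 6: CUG Leu / CUG Leu — identical.
Codon 7: CCU Pro / CCU Pro — identical.
Codon 8: GUG Val / GUG Val — identical.
Codon 9: AUC Ile / AUC Ile — identical.
Codon 10: GAA Glu / GAU Asp — nonsynonymous.
Nonsynonymous differences: 2.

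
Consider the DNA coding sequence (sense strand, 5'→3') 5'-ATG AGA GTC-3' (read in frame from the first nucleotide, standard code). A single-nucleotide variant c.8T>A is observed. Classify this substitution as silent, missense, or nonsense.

Position 8 falls in codon 3: GTC → Val.
After the substitution the codon is GAC → Asp.
Val ≠ Asp, so this is a missense mutation.

missense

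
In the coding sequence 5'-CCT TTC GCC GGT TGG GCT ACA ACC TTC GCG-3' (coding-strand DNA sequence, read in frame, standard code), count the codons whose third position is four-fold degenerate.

7

Codon 1 CCT (Pro): third position 4-fold.
Codon 2 TTC (Phe): third position 2-fold.
Codon 3 GCC (Ala): third position 4-fold.
Codon 4 GGT (Gly): third position 4-fold.
Codon 5 TGG (Trp): third position 1-fold.
Codon 6 GCT (Ala): third position 4-fold.
Codon 7 ACA (Thr): third position 4-fold.
Codon 8 ACC (Thr): third position 4-fold.
Codon 9 TTC (Phe): third position 2-fold.
Codon 10 GCG (Ala): third position 4-fold.
Four-fold degenerate third positions: 7.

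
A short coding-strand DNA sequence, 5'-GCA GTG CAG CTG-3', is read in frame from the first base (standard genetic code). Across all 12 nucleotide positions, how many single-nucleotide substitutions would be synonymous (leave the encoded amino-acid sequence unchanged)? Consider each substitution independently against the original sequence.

11

Codon 1 (GCA, Ala): 3 synonymous substitutions.
Codon 2 (GTG, Val): 3 synonymous substitutions.
Codon 3 (CAG, Gln): 1 synonymous substitution.
Codon 4 (CTG, Leu): 4 synonymous substitutions.
Total: 3 + 3 + 1 + 4 = 11.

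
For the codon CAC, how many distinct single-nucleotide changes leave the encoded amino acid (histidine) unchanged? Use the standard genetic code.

1

Position 1: none → 0 synonymous.
Position 2: none → 0 synonymous.
Position 3: CAU → 1 synonymous.
Total: 0 + 0 + 1 = 1.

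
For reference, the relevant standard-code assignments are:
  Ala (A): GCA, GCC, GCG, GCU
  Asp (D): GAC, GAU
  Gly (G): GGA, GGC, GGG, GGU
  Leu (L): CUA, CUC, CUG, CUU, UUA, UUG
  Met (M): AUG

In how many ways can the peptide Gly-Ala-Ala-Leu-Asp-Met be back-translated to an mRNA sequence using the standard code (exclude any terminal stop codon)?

Gly: 4 codons.
Ala: 4 codons.
Ala: 4 codons.
Leu: 6 codons.
Asp: 2 codons.
Met: 1 codon.
4 × 4 × 4 × 6 × 2 × 1 = 768.

768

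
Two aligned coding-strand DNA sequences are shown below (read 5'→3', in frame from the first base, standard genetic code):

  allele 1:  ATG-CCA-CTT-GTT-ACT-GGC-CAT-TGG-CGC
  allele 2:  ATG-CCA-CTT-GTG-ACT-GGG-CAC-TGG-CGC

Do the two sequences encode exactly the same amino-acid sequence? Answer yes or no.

Codon 1: ATG Met / ATG Met — identical.
Codon 2: CCA Pro / CCA Pro — identical.
Codon 3: CTT Leu / CTT Leu — identical.
Codon 4: GTT Val / GTG Val — synonymous.
Codon 5: ACT Thr / ACT Thr — identical.
Codon 6: GGC Gly / GGG Gly — synonymous.
Codon 7: CAT His / CAC His — synonymous.
Codon 8: TGG Trp / TGG Trp — identical.
Codon 9: CGC Arg / CGC Arg — identical.
Nonsynonymous differences: 0 → same protein.

yes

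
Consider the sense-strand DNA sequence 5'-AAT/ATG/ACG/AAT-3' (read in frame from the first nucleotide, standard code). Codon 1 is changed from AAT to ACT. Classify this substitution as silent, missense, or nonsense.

Position 2 falls in codon 1: AAT → Asn.
After the substitution the codon is ACT → Thr.
Asn ≠ Thr, so this is a missense mutation.

missense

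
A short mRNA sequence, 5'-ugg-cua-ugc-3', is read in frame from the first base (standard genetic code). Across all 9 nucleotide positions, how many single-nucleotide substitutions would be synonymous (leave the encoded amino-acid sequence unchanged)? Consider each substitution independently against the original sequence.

5

Codon 1 (UGG, Trp): 0 synonymous substitutions.
Codon 2 (CUA, Leu): 4 synonymous substitutions.
Codon 3 (UGC, Cys): 1 synonymous substitution.
Total: 0 + 4 + 1 = 5.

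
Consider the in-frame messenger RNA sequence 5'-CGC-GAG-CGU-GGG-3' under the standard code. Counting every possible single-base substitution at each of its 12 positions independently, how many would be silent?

Codon 1 (CGC, Arg): 3 synonymous substitutions.
Codon 2 (GAG, Glu): 1 synonymous substitution.
Codon 3 (CGU, Arg): 3 synonymous substitutions.
Codon 4 (GGG, Gly): 3 synonymous substitutions.
Total: 3 + 1 + 3 + 3 = 10.

10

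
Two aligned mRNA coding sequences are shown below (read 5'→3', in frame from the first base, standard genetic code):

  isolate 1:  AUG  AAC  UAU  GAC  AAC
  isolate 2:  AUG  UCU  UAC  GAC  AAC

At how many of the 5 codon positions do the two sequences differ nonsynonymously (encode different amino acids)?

1

Codon 1: AUG Met / AUG Met — identical.
Codon 2: AAC Asn / UCU Ser — nonsynonymous.
Codon 3: UAU Tyr / UAC Tyr — synonymous.
Codon 4: GAC Asp / GAC Asp — identical.
Codon 5: AAC Asn / AAC Asn — identical.
Nonsynonymous differences: 1.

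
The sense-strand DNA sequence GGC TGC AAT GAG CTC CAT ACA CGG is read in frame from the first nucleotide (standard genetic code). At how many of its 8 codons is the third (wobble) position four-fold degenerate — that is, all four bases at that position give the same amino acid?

4

Codon 1 GGC (Gly): third position 4-fold.
Codon 2 TGC (Cys): third position 2-fold.
Codon 3 AAT (Asn): third position 2-fold.
Codon 4 GAG (Glu): third position 2-fold.
Codon 5 CTC (Leu): third position 4-fold.
Codon 6 CAT (His): third position 2-fold.
Codon 7 ACA (Thr): third position 4-fold.
Codon 8 CGG (Arg): third position 4-fold.
Four-fold degenerate third positions: 4.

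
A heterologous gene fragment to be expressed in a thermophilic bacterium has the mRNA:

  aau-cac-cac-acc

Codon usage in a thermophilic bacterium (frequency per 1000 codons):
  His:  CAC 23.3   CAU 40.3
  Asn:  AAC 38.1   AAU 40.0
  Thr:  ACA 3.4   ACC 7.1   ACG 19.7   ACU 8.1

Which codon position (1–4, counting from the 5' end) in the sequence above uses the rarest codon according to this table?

Codon 1 AAU (Asn): 40.0 per 1000.
Codon 2 CAC (His): 23.3 per 1000.
Codon 3 CAC (His): 23.3 per 1000.
Codon 4 ACC (Thr): 7.1 per 1000.
Lowest frequency is 7.1 at codon 4.

4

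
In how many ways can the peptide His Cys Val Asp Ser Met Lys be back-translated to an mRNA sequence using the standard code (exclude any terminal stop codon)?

His: 2 codons.
Cys: 2 codons.
Val: 4 codons.
Asp: 2 codons.
Ser: 6 codons.
Met: 1 codon.
Lys: 2 codons.
2 × 2 × 4 × 2 × 6 × 1 × 2 = 384.

384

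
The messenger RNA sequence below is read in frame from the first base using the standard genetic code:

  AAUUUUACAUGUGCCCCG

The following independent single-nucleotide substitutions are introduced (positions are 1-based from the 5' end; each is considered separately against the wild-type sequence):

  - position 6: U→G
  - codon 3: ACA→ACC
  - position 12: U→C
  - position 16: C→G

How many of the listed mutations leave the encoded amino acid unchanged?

2

Codon 2: UUU (Phe) → UUG (Leu) — missense.
Codon 3: ACA (Thr) → ACC (Thr) — synonymous.
Codon 4: UGU (Cys) → UGC (Cys) — synonymous.
Codon 6: CCG (Pro) → GCG (Ala) — missense.
Synonymous: 2 of 4.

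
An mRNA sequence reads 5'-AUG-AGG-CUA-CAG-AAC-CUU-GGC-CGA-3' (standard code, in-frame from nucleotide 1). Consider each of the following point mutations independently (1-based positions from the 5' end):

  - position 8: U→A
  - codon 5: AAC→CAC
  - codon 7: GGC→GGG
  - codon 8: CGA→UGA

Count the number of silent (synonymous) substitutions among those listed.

1

Codon 3: CUA (Leu) → CAA (Gln) — missense.
Codon 5: AAC (Asn) → CAC (His) — missense.
Codon 7: GGC (Gly) → GGG (Gly) — synonymous.
Codon 8: CGA (Arg) → UGA (Stop) — nonsense.
Synonymous: 1 of 4.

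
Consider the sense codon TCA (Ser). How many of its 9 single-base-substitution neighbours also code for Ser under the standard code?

3

Position 1: none → 0 synonymous.
Position 2: none → 0 synonymous.
Position 3: TCT, TCC, TCG → 3 synonymous.
Total: 0 + 0 + 3 = 3.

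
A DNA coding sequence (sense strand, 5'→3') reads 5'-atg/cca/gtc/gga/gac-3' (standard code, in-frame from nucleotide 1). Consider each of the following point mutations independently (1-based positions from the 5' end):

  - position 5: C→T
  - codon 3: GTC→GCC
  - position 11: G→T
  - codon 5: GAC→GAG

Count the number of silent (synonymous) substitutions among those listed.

0

Codon 2: CCA (Pro) → CTA (Leu) — missense.
Codon 3: GTC (Val) → GCC (Ala) — missense.
Codon 4: GGA (Gly) → GTA (Val) — missense.
Codon 5: GAC (Asp) → GAG (Glu) — missense.
Synonymous: 0 of 4.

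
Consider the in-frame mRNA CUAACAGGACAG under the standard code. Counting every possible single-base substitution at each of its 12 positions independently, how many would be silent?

11

Codon 1 (CUA, Leu): 4 synonymous substitutions.
Codon 2 (ACA, Thr): 3 synonymous substitutions.
Codon 3 (GGA, Gly): 3 synonymous substitutions.
Codon 4 (CAG, Gln): 1 synonymous substitution.
Total: 4 + 3 + 3 + 1 = 11.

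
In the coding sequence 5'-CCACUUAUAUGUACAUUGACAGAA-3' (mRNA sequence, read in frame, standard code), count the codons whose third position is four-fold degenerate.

Codon 1 CCA (Pro): third position 4-fold.
Codon 2 CUU (Leu): third position 4-fold.
Codon 3 AUA (Ile): third position 3-fold.
Codon 4 UGU (Cys): third position 2-fold.
Codon 5 ACA (Thr): third position 4-fold.
Codon 6 UUG (Leu): third position 2-fold.
Codon 7 ACA (Thr): third position 4-fold.
Codon 8 GAA (Glu): third position 2-fold.
Four-fold degenerate third positions: 4.

4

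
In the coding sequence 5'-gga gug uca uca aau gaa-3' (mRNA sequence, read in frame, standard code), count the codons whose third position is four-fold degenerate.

4

Codon 1 GGA (Gly): third position 4-fold.
Codon 2 GUG (Val): third position 4-fold.
Codon 3 UCA (Ser): third position 4-fold.
Codon 4 UCA (Ser): third position 4-fold.
Codon 5 AAU (Asn): third position 2-fold.
Codon 6 GAA (Glu): third position 2-fold.
Four-fold degenerate third positions: 4.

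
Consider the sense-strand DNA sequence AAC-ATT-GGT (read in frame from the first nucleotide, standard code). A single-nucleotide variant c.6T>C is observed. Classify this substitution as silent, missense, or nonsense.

Position 6 falls in codon 2: ATT → Ile.
After the substitution the codon is ATC → Ile.
Both encode Ile, so the change is synonymous.

silent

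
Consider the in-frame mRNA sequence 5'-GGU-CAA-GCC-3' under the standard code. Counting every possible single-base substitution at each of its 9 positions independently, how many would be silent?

7

Codon 1 (GGU, Gly): 3 synonymous substitutions.
Codon 2 (CAA, Gln): 1 synonymous substitution.
Codon 3 (GCC, Ala): 3 synonymous substitutions.
Total: 3 + 1 + 3 = 7.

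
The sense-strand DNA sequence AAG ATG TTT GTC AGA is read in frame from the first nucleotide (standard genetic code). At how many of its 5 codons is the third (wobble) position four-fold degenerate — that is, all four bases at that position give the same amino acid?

Codon 1 AAG (Lys): third position 2-fold.
Codon 2 ATG (Met): third position 1-fold.
Codon 3 TTT (Phe): third position 2-fold.
Codon 4 GTC (Val): third position 4-fold.
Codon 5 AGA (Arg): third position 2-fold.
Four-fold degenerate third positions: 1.

1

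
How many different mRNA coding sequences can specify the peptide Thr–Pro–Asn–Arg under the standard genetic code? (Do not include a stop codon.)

Thr: 4 codons.
Pro: 4 codons.
Asn: 2 codons.
Arg: 6 codons.
4 × 4 × 2 × 6 = 192.

192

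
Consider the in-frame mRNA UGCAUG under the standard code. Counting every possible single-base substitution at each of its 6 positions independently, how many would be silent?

Codon 1 (UGC, Cys): 1 synonymous substitution.
Codon 2 (AUG, Met): 0 synonymous substitutions.
Total: 1 + 0 = 1.

1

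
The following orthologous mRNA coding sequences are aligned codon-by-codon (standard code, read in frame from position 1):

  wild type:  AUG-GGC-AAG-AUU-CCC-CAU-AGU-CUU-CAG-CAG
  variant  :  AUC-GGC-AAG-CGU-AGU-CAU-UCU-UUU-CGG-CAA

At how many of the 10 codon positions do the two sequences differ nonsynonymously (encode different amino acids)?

5

Codon 1: AUG Met / AUC Ile — nonsynonymous.
Codon 2: GGC Gly / GGC Gly — identical.
Codon 3: AAG Lys / AAG Lys — identical.
Codon 4: AUU Ile / CGU Arg — nonsynonymous.
Codon 5: CCC Pro / AGU Ser — nonsynonymous.
Codon 6: CAU His / CAU His — identical.
Codon 7: AGU Ser / UCU Ser — synonymous.
Codon 8: CUU Leu / UUU Phe — nonsynonymous.
Codon 9: CAG Gln / CGG Arg — nonsynonymous.
Codon 10: CAG Gln / CAA Gln — synonymous.
Nonsynonymous differences: 5.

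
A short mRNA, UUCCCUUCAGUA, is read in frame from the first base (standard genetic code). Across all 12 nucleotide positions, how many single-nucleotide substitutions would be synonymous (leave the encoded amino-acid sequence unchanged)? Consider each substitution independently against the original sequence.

10

Codon 1 (UUC, Phe): 1 synonymous substitution.
Codon 2 (CCU, Pro): 3 synonymous substitutions.
Codon 3 (UCA, Ser): 3 synonymous substitutions.
Codon 4 (GUA, Val): 3 synonymous substitutions.
Total: 1 + 3 + 3 + 3 = 10.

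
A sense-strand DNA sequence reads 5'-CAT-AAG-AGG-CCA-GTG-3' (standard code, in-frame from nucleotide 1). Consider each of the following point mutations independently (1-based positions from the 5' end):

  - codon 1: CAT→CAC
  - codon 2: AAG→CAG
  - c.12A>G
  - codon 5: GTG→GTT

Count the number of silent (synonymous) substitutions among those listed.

3

Codon 1: CAT (His) → CAC (His) — synonymous.
Codon 2: AAG (Lys) → CAG (Gln) — missense.
Codon 4: CCA (Pro) → CCG (Pro) — synonymous.
Codon 5: GTG (Val) → GTT (Val) — synonymous.
Synonymous: 3 of 4.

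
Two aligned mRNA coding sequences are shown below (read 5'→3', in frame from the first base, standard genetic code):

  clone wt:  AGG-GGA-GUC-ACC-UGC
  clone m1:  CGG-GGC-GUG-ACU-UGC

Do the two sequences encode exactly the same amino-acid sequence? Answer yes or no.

Codon 1: AGG Arg / CGG Arg — synonymous.
Codon 2: GGA Gly / GGC Gly — synonymous.
Codon 3: GUC Val / GUG Val — synonymous.
Codon 4: ACC Thr / ACU Thr — synonymous.
Codon 5: UGC Cys / UGC Cys — identical.
Nonsynonymous differences: 0 → same protein.

yes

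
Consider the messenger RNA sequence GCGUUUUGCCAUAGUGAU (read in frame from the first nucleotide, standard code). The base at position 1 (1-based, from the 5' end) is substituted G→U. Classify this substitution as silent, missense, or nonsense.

missense

Position 1 falls in codon 1: GCG → Ala.
After the substitution the codon is UCG → Ser.
Ala ≠ Ser, so this is a missense mutation.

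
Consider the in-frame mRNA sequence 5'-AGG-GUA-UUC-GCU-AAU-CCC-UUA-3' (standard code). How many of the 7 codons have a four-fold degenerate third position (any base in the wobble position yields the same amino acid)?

Codon 1 AGG (Arg): third position 2-fold.
Codon 2 GUA (Val): third position 4-fold.
Codon 3 UUC (Phe): third position 2-fold.
Codon 4 GCU (Ala): third position 4-fold.
Codon 5 AAU (Asn): third position 2-fold.
Codon 6 CCC (Pro): third position 4-fold.
Codon 7 UUA (Leu): third position 2-fold.
Four-fold degenerate third positions: 3.

3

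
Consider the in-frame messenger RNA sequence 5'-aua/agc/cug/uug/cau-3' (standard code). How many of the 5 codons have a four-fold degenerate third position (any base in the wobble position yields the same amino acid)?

1

Codon 1 AUA (Ile): third position 3-fold.
Codon 2 AGC (Ser): third position 2-fold.
Codon 3 CUG (Leu): third position 4-fold.
Codon 4 UUG (Leu): third position 2-fold.
Codon 5 CAU (His): third position 2-fold.
Four-fold degenerate third positions: 1.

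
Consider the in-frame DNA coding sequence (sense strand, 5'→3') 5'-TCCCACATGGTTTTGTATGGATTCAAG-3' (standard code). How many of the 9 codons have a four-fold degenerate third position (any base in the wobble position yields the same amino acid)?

Codon 1 TCC (Ser): third position 4-fold.
Codon 2 CAC (His): third position 2-fold.
Codon 3 ATG (Met): third position 1-fold.
Codon 4 GTT (Val): third position 4-fold.
Codon 5 TTG (Leu): third position 2-fold.
Codon 6 TAT (Tyr): third position 2-fold.
Codon 7 GGA (Gly): third position 4-fold.
Codon 8 TTC (Phe): third position 2-fold.
Codon 9 AAG (Lys): third position 2-fold.
Four-fold degenerate third positions: 3.

3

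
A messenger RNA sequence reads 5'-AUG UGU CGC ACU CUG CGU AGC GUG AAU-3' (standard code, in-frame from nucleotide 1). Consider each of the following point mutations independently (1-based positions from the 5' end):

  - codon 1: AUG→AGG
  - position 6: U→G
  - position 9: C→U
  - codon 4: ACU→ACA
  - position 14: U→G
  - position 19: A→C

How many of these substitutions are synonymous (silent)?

2

Codon 1: AUG (Met) → AGG (Arg) — missense.
Codon 2: UGU (Cys) → UGG (Trp) — missense.
Codon 3: CGC (Arg) → CGU (Arg) — synonymous.
Codon 4: ACU (Thr) → ACA (Thr) — synonymous.
Codon 5: CUG (Leu) → CGG (Arg) — missense.
Codon 7: AGC (Ser) → CGC (Arg) — missense.
Synonymous: 2 of 6.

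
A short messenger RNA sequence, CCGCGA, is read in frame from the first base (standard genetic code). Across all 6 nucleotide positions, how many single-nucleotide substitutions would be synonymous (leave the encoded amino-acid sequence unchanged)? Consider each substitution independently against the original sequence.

7

Codon 1 (CCG, Pro): 3 synonymous substitutions.
Codon 2 (CGA, Arg): 4 synonymous substitutions.
Total: 3 + 4 = 7.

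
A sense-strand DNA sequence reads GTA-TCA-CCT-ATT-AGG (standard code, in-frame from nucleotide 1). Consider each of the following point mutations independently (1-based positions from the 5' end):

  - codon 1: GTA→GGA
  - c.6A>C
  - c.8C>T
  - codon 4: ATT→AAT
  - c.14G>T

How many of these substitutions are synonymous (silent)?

Codon 1: GTA (Val) → GGA (Gly) — missense.
Codon 2: TCA (Ser) → TCC (Ser) — synonymous.
Codon 3: CCT (Pro) → CTT (Leu) — missense.
Codon 4: ATT (Ile) → AAT (Asn) — missense.
Codon 5: AGG (Arg) → ATG (Met) — missense.
Synonymous: 1 of 5.

1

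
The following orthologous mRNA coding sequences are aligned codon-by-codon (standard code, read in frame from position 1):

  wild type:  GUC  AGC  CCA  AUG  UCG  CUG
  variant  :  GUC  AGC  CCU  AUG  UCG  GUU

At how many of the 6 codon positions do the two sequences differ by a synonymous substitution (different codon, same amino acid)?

Codon 1: GUC Val / GUC Val — identical.
Codon 2: AGC Ser / AGC Ser — identical.
Codon 3: CCA Pro / CCU Pro — synonymous.
Codon 4: AUG Met / AUG Met — identical.
Codon 5: UCG Ser / UCG Ser — identical.
Codon 6: CUG Leu / GUU Val — nonsynonymous.
Synonymous differences: 1.

1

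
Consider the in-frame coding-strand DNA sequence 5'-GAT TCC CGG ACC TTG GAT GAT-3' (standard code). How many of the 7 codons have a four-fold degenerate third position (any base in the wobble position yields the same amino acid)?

3

Codon 1 GAT (Asp): third position 2-fold.
Codon 2 TCC (Ser): third position 4-fold.
Codon 3 CGG (Arg): third position 4-fold.
Codon 4 ACC (Thr): third position 4-fold.
Codon 5 TTG (Leu): third position 2-fold.
Codon 6 GAT (Asp): third position 2-fold.
Codon 7 GAT (Asp): third position 2-fold.
Four-fold degenerate third positions: 3.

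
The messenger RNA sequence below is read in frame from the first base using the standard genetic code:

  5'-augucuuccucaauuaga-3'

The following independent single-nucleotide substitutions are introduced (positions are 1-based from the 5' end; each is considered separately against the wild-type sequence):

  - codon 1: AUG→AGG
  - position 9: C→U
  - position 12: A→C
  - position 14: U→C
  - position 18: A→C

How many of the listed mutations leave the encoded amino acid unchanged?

Codon 1: AUG (Met) → AGG (Arg) — missense.
Codon 3: UCC (Ser) → UCU (Ser) — synonymous.
Codon 4: UCA (Ser) → UCC (Ser) — synonymous.
Codon 5: AUU (Ile) → ACU (Thr) — missense.
Codon 6: AGA (Arg) → AGC (Ser) — missense.
Synonymous: 2 of 5.

2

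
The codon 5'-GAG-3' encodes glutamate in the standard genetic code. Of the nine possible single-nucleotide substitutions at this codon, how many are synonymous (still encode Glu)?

1

Position 1: none → 0 synonymous.
Position 2: none → 0 synonymous.
Position 3: GAA → 1 synonymous.
Total: 0 + 0 + 1 = 1.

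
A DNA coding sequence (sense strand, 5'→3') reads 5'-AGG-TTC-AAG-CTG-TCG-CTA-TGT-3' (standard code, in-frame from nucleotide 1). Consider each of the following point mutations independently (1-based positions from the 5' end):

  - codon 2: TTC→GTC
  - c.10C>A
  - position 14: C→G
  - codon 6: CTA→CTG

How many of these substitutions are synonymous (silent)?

1

Codon 2: TTC (Phe) → GTC (Val) — missense.
Codon 4: CTG (Leu) → ATG (Met) — missense.
Codon 5: TCG (Ser) → TGG (Trp) — missense.
Codon 6: CTA (Leu) → CTG (Leu) — synonymous.
Synonymous: 1 of 4.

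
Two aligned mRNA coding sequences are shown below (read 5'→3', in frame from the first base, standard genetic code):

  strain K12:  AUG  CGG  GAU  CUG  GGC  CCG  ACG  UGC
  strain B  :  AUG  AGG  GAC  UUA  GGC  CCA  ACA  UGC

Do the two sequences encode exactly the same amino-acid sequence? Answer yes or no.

yes

Codon 1: AUG Met / AUG Met — identical.
Codon 2: CGG Arg / AGG Arg — synonymous.
Codon 3: GAU Asp / GAC Asp — synonymous.
Codon 4: CUG Leu / UUA Leu — synonymous.
Codon 5: GGC Gly / GGC Gly — identical.
Codon 6: CCG Pro / CCA Pro — synonymous.
Codon 7: ACG Thr / ACA Thr — synonymous.
Codon 8: UGC Cys / UGC Cys — identical.
Nonsynonymous differences: 0 → same protein.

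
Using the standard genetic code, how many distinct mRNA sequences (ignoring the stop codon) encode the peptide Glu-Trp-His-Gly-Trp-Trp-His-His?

64

Glu: 2 codons.
Trp: 1 codon.
His: 2 codons.
Gly: 4 codons.
Trp: 1 codon.
Trp: 1 codon.
His: 2 codons.
His: 2 codons.
2 × 1 × 2 × 4 × 1 × 1 × 2 × 2 = 64.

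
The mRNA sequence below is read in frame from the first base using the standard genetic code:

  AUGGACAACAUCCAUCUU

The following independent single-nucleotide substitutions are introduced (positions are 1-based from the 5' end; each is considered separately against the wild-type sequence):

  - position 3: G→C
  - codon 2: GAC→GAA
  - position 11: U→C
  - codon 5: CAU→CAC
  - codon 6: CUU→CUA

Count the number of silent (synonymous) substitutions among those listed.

Codon 1: AUG (Met) → AUC (Ile) — missense.
Codon 2: GAC (Asp) → GAA (Glu) — missense.
Codon 4: AUC (Ile) → ACC (Thr) — missense.
Codon 5: CAU (His) → CAC (His) — synonymous.
Codon 6: CUU (Leu) → CUA (Leu) — synonymous.
Synonymous: 2 of 5.

2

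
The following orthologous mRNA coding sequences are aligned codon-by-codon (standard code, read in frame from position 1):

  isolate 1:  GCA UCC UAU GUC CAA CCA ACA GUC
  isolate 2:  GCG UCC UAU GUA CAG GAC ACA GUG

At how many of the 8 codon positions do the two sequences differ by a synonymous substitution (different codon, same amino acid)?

4

Codon 1: GCA Ala / GCG Ala — synonymous.
Codon 2: UCC Ser / UCC Ser — identical.
Codon 3: UAU Tyr / UAU Tyr — identical.
Codon 4: GUC Val / GUA Val — synonymous.
Codon 5: CAA Gln / CAG Gln — synonymous.
Codon 6: CCA Pro / GAC Asp — nonsynonymous.
Codon 7: ACA Thr / ACA Thr — identical.
Codon 8: GUC Val / GUG Val — synonymous.
Synonymous differences: 4.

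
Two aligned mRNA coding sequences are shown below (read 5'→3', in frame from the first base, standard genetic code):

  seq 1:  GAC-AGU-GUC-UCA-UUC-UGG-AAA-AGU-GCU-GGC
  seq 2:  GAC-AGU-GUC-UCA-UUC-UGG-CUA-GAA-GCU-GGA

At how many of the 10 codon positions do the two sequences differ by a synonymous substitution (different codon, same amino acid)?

Codon 1: GAC Asp / GAC Asp — identical.
Codon 2: AGU Ser / AGU Ser — identical.
Codon 3: GUC Val / GUC Val — identical.
Codon 4: UCA Ser / UCA Ser — identical.
Codon 5: UUC Phe / UUC Phe — identical.
Codon 6: UGG Trp / UGG Trp — identical.
Codon 7: AAA Lys / CUA Leu — nonsynonymous.
Codon 8: AGU Ser / GAA Glu — nonsynonymous.
Codon 9: GCU Ala / GCU Ala — identical.
Codon 10: GGC Gly / GGA Gly — synonymous.
Synonymous differences: 1.

1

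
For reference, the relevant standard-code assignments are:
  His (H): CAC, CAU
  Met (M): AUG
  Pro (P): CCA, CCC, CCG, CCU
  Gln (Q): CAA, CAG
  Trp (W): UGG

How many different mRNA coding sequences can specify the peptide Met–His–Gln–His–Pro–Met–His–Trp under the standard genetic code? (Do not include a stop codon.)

64

Met: 1 codon.
His: 2 codons.
Gln: 2 codons.
His: 2 codons.
Pro: 4 codons.
Met: 1 codon.
His: 2 codons.
Trp: 1 codon.
1 × 2 × 2 × 2 × 4 × 1 × 2 × 1 = 64.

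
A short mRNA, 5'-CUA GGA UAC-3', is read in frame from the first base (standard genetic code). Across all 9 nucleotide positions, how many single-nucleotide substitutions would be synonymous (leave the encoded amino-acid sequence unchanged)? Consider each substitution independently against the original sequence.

Codon 1 (CUA, Leu): 4 synonymous substitutions.
Codon 2 (GGA, Gly): 3 synonymous substitutions.
Codon 3 (UAC, Tyr): 1 synonymous substitution.
Total: 4 + 3 + 1 = 8.

8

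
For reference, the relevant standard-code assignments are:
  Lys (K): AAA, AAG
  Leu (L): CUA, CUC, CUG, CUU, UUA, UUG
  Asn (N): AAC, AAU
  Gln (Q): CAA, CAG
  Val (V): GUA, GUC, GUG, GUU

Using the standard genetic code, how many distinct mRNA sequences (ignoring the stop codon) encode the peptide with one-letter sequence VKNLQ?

Val: 4 codons.
Lys: 2 codons.
Asn: 2 codons.
Leu: 6 codons.
Gln: 2 codons.
4 × 2 × 2 × 6 × 2 = 192.

192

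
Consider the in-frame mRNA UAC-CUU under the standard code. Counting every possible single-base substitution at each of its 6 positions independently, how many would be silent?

Codon 1 (UAC, Tyr): 1 synonymous substitution.
Codon 2 (CUU, Leu): 3 synonymous substitutions.
Total: 1 + 3 = 4.

4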